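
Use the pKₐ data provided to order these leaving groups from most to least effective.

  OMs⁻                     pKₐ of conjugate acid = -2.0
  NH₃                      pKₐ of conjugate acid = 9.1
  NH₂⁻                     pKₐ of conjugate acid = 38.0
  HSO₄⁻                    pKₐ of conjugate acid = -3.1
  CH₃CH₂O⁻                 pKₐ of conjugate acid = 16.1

Lower conjugate-acid pKₐ ⇒ weaker base ⇒ better leaving group.
Sorting by the given values: HSO₄⁻ (-3.1), OMs⁻ (-2.0), NH₃ (9.1), CH₃CH₂O⁻ (16.1), NH₂⁻ (38.0).

HSO₄⁻ > OMs⁻ > NH₃ > CH₃CH₂O⁻ > NH₂⁻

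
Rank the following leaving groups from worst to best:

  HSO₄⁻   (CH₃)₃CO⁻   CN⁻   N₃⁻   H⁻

The more stable X⁻ (or X) is on its own — i.e. the weaker a base it is — the better a leaving group it makes.
HSO₄⁻: pKₐ(H₂SO₄) ≈ -3
N₃⁻: pKₐ(HN₃) ≈ 4.7 — linear, resonance-stabilised
CN⁻: pKₐ(HCN) ≈ 9.2
(CH₃)₃CO⁻: pKₐ(t-BuOH) ≈ 18 — bulky, strongly basic alkoxide
H⁻: pKₐ(H₂) ≈ 36 — extremely strong base; leaves only in special hydride-transfer contexts
Listed from poorest to best leaving group as asked.

H⁻ < (CH₃)₃CO⁻ < CN⁻ < N₃⁻ < HSO₄⁻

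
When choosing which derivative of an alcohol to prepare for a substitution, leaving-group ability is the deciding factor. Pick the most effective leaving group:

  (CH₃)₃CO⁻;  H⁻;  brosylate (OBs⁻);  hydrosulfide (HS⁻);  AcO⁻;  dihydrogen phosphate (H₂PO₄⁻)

brosylate (OBs⁻)

brosylate (OBs⁻): pKₐ(p-BrC₆H₄SO₃H) ≈ -2.8
dihydrogen phosphate (H₂PO₄⁻): pKₐ(H₃PO₄) ≈ 2.1
AcO⁻: pKₐ(CH₃COOH) ≈ 4.8
hydrosulfide (HS⁻): pKₐ(H₂S) ≈ 7
(CH₃)₃CO⁻: pKₐ(t-BuOH) ≈ 18
H⁻: pKₐ(H₂) ≈ 36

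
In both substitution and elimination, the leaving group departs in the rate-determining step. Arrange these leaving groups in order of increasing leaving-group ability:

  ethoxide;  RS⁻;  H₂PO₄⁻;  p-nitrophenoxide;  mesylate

ethoxide < RS⁻ < p-nitrophenoxide < H₂PO₄⁻ < mesylate

A good leaving group is a weak base: the lower the pKₐ of its conjugate acid, the more readily it departs.
mesylate: pKₐ(CH₃SO₃H (MsOH)) ≈ -1.9 — resonance-delocalised alkanesulfonate
H₂PO₄⁻: pKₐ(H₃PO₄) ≈ 2.1 — moderate base; biological leaving group after further activation
p-nitrophenoxide: pKₐ(p-nitrophenol) ≈ 7.2
RS⁻: pKₐ(RSH (a thiol)) ≈ 10.5
ethoxide: pKₐ(CH₃CH₂OH) ≈ 16 — strong base; alkoxides do not leave unassisted
Reversing gives the worst-to-best order requested.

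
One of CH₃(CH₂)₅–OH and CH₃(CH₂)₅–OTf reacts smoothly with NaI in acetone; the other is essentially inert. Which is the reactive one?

From CH₃(CH₂)₅–OH the departing group would be OH⁻ (pKₐ(H₂O) ≈ 15.7). Strong base; essentially never leaves without prior activation.
From CH₃(CH₂)₅–OTf the leaving group is OTf⁻ (pKₐ(CF₃SO₃H (triflic acid)) ≈ -14). Charge spread over three oxygens and a CF₃ group; the premier leaving group in synthesis.
(In practice CH₃(CH₂)₅–OTf is made from CH₃(CH₂)₅–OH by treatment with Tf₂O / 2,6-lutidine, converting the hydroxyl into a triflate.)

CH₃(CH₂)₅–OTf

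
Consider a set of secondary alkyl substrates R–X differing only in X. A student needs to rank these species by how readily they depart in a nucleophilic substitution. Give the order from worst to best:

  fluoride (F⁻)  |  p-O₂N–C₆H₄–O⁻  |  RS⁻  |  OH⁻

The more stable X⁻ (or X) is on its own — i.e. the weaker a base it is — the better a leaving group it makes.
fluoride (F⁻): pKₐ(HF) ≈ 3.2
p-O₂N–C₆H₄–O⁻: pKₐ(p-nitrophenol) ≈ 7.2
RS⁻: pKₐ(RSH (a thiol)) ≈ 10.5 — moderately basic; rarely leaves without activation
OH⁻: pKₐ(H₂O) ≈ 15.7
Listed from poorest to best leaving group as asked.

OH⁻ < RS⁻ < p-O₂N–C₆H₄–O⁻ < fluoride (F⁻)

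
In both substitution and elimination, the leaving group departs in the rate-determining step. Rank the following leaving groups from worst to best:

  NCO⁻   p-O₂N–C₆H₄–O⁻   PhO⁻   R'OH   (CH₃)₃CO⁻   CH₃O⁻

Leaving-group ability tracks the stability of the departed species; conjugate-acid pKₐ is the usual yardstick (lower pKₐ → better LG).
R'OH: pKₐ(R'OH₂⁺) ≈ -2.4
NCO⁻: pKₐ(HOCN) ≈ 3.5
p-O₂N–C₆H₄–O⁻: pKₐ(p-nitrophenol) ≈ 7.2
PhO⁻: pKₐ(C₆H₅OH (phenol)) ≈ 10
CH₃O⁻: pKₐ(CH₃OH) ≈ 15.5
(CH₃)₃CO⁻: pKₐ(t-BuOH) ≈ 18
Listed from poorest to best leaving group as asked.

(CH₃)₃CO⁻ < CH₃O⁻ < PhO⁻ < p-O₂N–C₆H₄–O⁻ < NCO⁻ < R'OH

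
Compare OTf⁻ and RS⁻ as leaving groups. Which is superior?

OTf⁻ is the better leaving group.
pKₐ(CF₃SO₃H (triflic acid)) ≈ -14 versus pKₐ(RSH (a thiol)) ≈ 10.5: OTf⁻ is the much weaker base.
Charge spread over three oxygens and a CF₃ group; the premier leaving group in synthesis.

OTf⁻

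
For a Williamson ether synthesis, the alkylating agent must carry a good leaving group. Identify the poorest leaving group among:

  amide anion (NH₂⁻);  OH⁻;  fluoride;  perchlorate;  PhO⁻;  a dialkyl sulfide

perchlorate: pKₐ(HClO₄) ≈ -10
a dialkyl sulfide: pKₐ(R'₂SH⁺) ≈ -7
fluoride: pKₐ(HF) ≈ 3.2
PhO⁻: pKₐ(C₆H₅OH (phenol)) ≈ 10
OH⁻: pKₐ(H₂O) ≈ 15.7
amide anion (NH₂⁻): pKₐ(NH₃) ≈ 38

amide anion (NH₂⁻)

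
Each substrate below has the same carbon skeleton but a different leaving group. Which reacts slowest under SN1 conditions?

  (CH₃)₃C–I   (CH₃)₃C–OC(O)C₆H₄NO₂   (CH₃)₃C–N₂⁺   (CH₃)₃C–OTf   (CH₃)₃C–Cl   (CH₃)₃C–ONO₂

(CH₃)₃C–OC(O)C₆H₄NO₂

Same R in every case — rank the leaving groups.
The more stable X⁻ (or X) is on its own — i.e. the weaker a base it is — the better a leaving group it makes.
(CH₃)₃C–N₂⁺ loses N₂: no meaningful conjugate acid; N₂ departs as an exceptionally stable neutral molecule
(CH₃)₃C–OTf loses OTf⁻: pKₐ(CF₃SO₃H (triflic acid)) ≈ -14
(CH₃)₃C–I loses I⁻: pKₐ(HI) ≈ -10
(CH₃)₃C–Cl loses Cl⁻: pKₐ(HCl) ≈ -7
(CH₃)₃C–ONO₂ loses NO₃⁻: pKₐ(HNO₃) ≈ -1.3
(CH₃)₃C–OC(O)C₆H₄NO₂ loses p-O₂N–C₆H₄–COO⁻: pKₐ(p-nitrobenzoic acid) ≈ 3.4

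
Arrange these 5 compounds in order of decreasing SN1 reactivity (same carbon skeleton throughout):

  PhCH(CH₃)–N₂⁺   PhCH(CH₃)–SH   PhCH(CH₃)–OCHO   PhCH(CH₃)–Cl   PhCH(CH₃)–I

PhCH(CH₃)–N₂⁺ > PhCH(CH₃)–I > PhCH(CH₃)–Cl > PhCH(CH₃)–OCHO > PhCH(CH₃)–SH

Same R in every case — rank the leaving groups.
The more stable X⁻ (or X) is on its own — i.e. the weaker a base it is — the better a leaving group it makes.
PhCH(CH₃)–N₂⁺ loses N₂: no meaningful conjugate acid; N₂ departs as an exceptionally stable neutral molecule
PhCH(CH₃)–I loses I⁻: pKₐ(HI) ≈ -10
PhCH(CH₃)–Cl loses Cl⁻: pKₐ(HCl) ≈ -7
PhCH(CH₃)–OCHO loses HCOO⁻: pKₐ(HCOOH) ≈ 3.8
PhCH(CH₃)–SH loses HS⁻: pKₐ(H₂S) ≈ 7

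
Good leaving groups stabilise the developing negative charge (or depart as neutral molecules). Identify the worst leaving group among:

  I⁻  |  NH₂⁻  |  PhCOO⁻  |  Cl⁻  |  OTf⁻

NH₂⁻

Rank by basicity of the departing species: weakest base leaves most easily.
OTf⁻: pKₐ(CF₃SO₃H (triflic acid)) ≈ -14
I⁻: pKₐ(HI) ≈ -10
Cl⁻: pKₐ(HCl) ≈ -7
PhCOO⁻: pKₐ(C₆H₅COOH) ≈ 4.2
NH₂⁻: pKₐ(NH₃) ≈ 38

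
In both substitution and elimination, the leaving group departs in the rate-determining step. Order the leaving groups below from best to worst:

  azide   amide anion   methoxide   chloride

chloride > azide > methoxide > amide anion

A good leaving group is a weak base: the lower the pKₐ of its conjugate acid, the more readily it departs.
chloride: pKₐ(HCl) ≈ -7 — moderately weak base
azide: pKₐ(HN₃) ≈ 4.7 — linear, resonance-stabilised
methoxide: pKₐ(CH₃OH) ≈ 15.5 — strong base; alkoxides do not leave unassisted
amide anion: pKₐ(NH₃) ≈ 38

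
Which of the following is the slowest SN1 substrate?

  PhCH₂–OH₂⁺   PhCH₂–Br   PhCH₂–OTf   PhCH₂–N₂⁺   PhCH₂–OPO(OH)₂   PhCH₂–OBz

With the same alkyl group throughout, only the leaving group differentiates the rates.
Rank by basicity of the departing species: weakest base leaves most easily.
PhCH₂–N₂⁺ loses N₂: no meaningful conjugate acid; N₂ departs as an exceptionally stable neutral molecule
PhCH₂–OTf loses OTf⁻: pKₐ(CF₃SO₃H (triflic acid)) ≈ -14
PhCH₂–Br loses Br⁻: pKₐ(HBr) ≈ -9
PhCH₂–OH₂⁺ loses H₂O: pKₐ(H₃O⁺) ≈ -1.7
PhCH₂–OPO(OH)₂ loses H₂PO₄⁻: pKₐ(H₃PO₄) ≈ 2.1
PhCH₂–OBz loses PhCOO⁻: pKₐ(C₆H₅COOH) ≈ 4.2

PhCH₂–OBz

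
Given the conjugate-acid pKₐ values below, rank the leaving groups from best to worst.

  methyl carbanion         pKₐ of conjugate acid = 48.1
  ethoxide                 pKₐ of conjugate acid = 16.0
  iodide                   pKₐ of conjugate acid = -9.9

iodide > ethoxide > methyl carbanion

Lower conjugate-acid pKₐ ⇒ weaker base ⇒ better leaving group.
Sorting by the given values: iodide (-9.9), ethoxide (16.0), methyl carbanion (48.1).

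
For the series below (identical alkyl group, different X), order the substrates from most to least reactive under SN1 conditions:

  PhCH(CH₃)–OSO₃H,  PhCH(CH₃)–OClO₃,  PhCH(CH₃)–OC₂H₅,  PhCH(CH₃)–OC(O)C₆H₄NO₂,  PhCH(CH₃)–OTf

Identical carbon frameworks mean the comparison reduces to leaving-group quality.
A good leaving group is a weak base: the lower the pKₐ of its conjugate acid, the more readily it departs.
PhCH(CH₃)–OTf loses OTf⁻: pKₐ(CF₃SO₃H (triflic acid)) ≈ -14
PhCH(CH₃)–OClO₃ loses ClO₄⁻: pKₐ(HClO₄) ≈ -10
PhCH(CH₃)–OSO₃H loses HSO₄⁻: pKₐ(H₂SO₄) ≈ -3
PhCH(CH₃)–OC(O)C₆H₄NO₂ loses p-O₂N–C₆H₄–COO⁻: pKₐ(p-nitrobenzoic acid) ≈ 3.4
PhCH(CH₃)–OC₂H₅ loses CH₃CH₂O⁻: pKₐ(CH₃CH₂OH) ≈ 16

PhCH(CH₃)–OTf > PhCH(CH₃)–OClO₃ > PhCH(CH₃)–OSO₃H > PhCH(CH₃)–OC(O)C₆H₄NO₂ > PhCH(CH₃)–OC₂H₅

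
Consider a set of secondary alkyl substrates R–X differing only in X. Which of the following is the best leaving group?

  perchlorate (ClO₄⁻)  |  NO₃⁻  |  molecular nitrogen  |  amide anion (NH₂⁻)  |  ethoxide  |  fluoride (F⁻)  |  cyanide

molecular nitrogen: no meaningful conjugate acid; N₂ departs as an exceptionally stable neutral molecule
perchlorate (ClO₄⁻): pKₐ(HClO₄) ≈ -10
NO₃⁻: pKₐ(HNO₃) ≈ -1.3
fluoride (F⁻): pKₐ(HF) ≈ 3.2
cyanide: pKₐ(HCN) ≈ 9.2
ethoxide: pKₐ(CH₃CH₂OH) ≈ 16
amide anion (NH₂⁻): pKₐ(NH₃) ≈ 38

molecular nitrogen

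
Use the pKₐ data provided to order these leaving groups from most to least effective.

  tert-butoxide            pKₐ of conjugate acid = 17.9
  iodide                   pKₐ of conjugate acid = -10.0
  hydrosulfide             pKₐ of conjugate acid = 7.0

iodide > hydrosulfide > tert-butoxide

Lower conjugate-acid pKₐ ⇒ weaker base ⇒ better leaving group.
Sorting by the given values: iodide (-10.0), hydrosulfide (7.0), tert-butoxide (17.9).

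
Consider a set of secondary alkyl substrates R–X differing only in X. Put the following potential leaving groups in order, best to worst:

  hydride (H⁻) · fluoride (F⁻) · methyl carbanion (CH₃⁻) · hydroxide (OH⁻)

fluoride (F⁻) > hydroxide (OH⁻) > hydride (H⁻) > methyl carbanion (CH₃⁻)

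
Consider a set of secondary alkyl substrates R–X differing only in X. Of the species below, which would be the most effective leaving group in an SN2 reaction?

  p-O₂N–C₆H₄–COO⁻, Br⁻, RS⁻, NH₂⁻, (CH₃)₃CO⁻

Br⁻: pKₐ(HBr) ≈ -9
p-O₂N–C₆H₄–COO⁻: pKₐ(p-nitrobenzoic acid) ≈ 3.4
RS⁻: pKₐ(RSH (a thiol)) ≈ 10.5
(CH₃)₃CO⁻: pKₐ(t-BuOH) ≈ 18
NH₂⁻: pKₐ(NH₃) ≈ 38

Br⁻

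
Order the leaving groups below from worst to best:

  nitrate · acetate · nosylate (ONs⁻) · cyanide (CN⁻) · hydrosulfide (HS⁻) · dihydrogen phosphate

cyanide (CN⁻) < hydrosulfide (HS⁻) < acetate < dihydrogen phosphate < nitrate < nosylate (ONs⁻)

Leaving-group ability tracks the stability of the departed species; conjugate-acid pKₐ is the usual yardstick (lower pKₐ → better LG).
nosylate (ONs⁻): pKₐ(p-O₂NC₆H₄SO₃H) ≈ -3.5 — p-nitro group further stabilises the sulfonate
nitrate: pKₐ(HNO₃) ≈ -1.3
dihydrogen phosphate: pKₐ(H₃PO₄) ≈ 2.1
acetate: pKₐ(CH₃COOH) ≈ 4.8 — resonance-stabilised but still a weak base
hydrosulfide (HS⁻): pKₐ(H₂S) ≈ 7
cyanide (CN⁻): pKₐ(HCN) ≈ 9.2 — sp carbon stabilises the charge somewhat, but still a poor LG
Reversing gives the worst-to-best order requested.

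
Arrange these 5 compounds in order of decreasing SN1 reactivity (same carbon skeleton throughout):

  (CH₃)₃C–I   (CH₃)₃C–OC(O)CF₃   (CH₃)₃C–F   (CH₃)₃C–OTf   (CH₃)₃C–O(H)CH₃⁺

(CH₃)₃C–OTf > (CH₃)₃C–I > (CH₃)₃C–O(H)CH₃⁺ > (CH₃)₃C–OC(O)CF₃ > (CH₃)₃C–F

The skeletons are identical, so relative rate is governed entirely by leaving-group ability.
A good leaving group is a weak base: the lower the pKₐ of its conjugate acid, the more readily it departs.
(CH₃)₃C–OTf loses OTf⁻: pKₐ(CF₃SO₃H (triflic acid)) ≈ -14
(CH₃)₃C–I loses I⁻: pKₐ(HI) ≈ -10
(CH₃)₃C–O(H)CH₃⁺ loses R'OH: pKₐ(R'OH₂⁺) ≈ -2.4
(CH₃)₃C–OC(O)CF₃ loses CF₃COO⁻: pKₐ(CF₃COOH) ≈ 0.2
(CH₃)₃C–F loses F⁻: pKₐ(HF) ≈ 3.2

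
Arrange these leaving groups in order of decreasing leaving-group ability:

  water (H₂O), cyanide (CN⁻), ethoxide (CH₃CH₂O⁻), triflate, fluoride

Leaving-group ability tracks the stability of the departed species; conjugate-acid pKₐ is the usual yardstick (lower pKₐ → better LG).
triflate: pKₐ(CF₃SO₃H (triflic acid)) ≈ -14
water (H₂O): pKₐ(H₃O⁺) ≈ -1.7
fluoride: pKₐ(HF) ≈ 3.2
cyanide (CN⁻): pKₐ(HCN) ≈ 9.2 — sp carbon stabilises the charge somewhat, but still a poor LG
ethoxide (CH₃CH₂O⁻): pKₐ(CH₃CH₂OH) ≈ 16 — strong base; alkoxides do not leave unassisted

triflate > water (H₂O) > fluoride > cyanide (CN⁻) > ethoxide (CH₃CH₂O⁻)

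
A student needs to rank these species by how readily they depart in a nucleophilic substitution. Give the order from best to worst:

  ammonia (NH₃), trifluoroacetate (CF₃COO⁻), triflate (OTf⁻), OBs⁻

triflate (OTf⁻) > OBs⁻ > trifluoroacetate (CF₃COO⁻) > ammonia (NH₃)

Leaving-group ability tracks the stability of the departed species; conjugate-acid pKₐ is the usual yardstick (lower pKₐ → better LG).
triflate (OTf⁻): pKₐ(CF₃SO₃H (triflic acid)) ≈ -14
OBs⁻: pKₐ(p-BrC₆H₄SO₃H) ≈ -2.8
trifluoroacetate (CF₃COO⁻): pKₐ(CF₃COOH) ≈ 0.2
ammonia (NH₃): pKₐ(NH₄⁺) ≈ 9.2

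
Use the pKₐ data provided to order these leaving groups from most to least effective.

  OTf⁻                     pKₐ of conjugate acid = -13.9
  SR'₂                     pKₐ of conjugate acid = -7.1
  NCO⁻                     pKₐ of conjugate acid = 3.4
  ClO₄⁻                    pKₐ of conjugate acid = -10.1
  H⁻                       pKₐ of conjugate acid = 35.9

Lower conjugate-acid pKₐ ⇒ weaker base ⇒ better leaving group.
Sorting by the given values: OTf⁻ (-13.9), ClO₄⁻ (-10.1), SR'₂ (-7.1), NCO⁻ (3.4), H⁻ (35.9).

OTf⁻ > ClO₄⁻ > SR'₂ > NCO⁻ > H⁻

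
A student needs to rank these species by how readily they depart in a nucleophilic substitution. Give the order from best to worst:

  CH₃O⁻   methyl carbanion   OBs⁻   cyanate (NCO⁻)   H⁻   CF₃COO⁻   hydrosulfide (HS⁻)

OBs⁻ > CF₃COO⁻ > cyanate (NCO⁻) > hydrosulfide (HS⁻) > CH₃O⁻ > H⁻ > methyl carbanion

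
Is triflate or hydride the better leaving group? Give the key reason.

triflate

triflate is the better leaving group.
pKₐ(CF₃SO₃H (triflic acid)) ≈ -14 versus pKₐ(H₂) ≈ 36: triflate is the much weaker base.
Charge spread over three oxygens and a CF₃ group; the premier leaving group in synthesis.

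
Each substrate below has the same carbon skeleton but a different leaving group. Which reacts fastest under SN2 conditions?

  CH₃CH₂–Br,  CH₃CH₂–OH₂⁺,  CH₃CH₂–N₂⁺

CH₃CH₂–N₂⁺

With the same alkyl group throughout, only the leaving group differentiates the rates.
The more stable X⁻ (or X) is on its own — i.e. the weaker a base it is — the better a leaving group it makes.
CH₃CH₂–N₂⁺ loses N₂: no meaningful conjugate acid; N₂ departs as an exceptionally stable neutral molecule
CH₃CH₂–Br loses Br⁻: pKₐ(HBr) ≈ -9
CH₃CH₂–OH₂⁺ loses H₂O: pKₐ(H₃O⁺) ≈ -1.7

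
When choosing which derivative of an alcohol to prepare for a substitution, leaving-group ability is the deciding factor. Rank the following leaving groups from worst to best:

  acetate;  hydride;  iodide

Rank by basicity of the departing species: weakest base leaves most easily.
iodide: pKₐ(HI) ≈ -10
acetate: pKₐ(CH₃COOH) ≈ 4.8
hydride: pKₐ(H₂) ≈ 36
Reversing gives the worst-to-best order requested.

hydride < acetate < iodide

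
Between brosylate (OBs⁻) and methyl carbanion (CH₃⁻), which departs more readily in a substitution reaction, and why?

brosylate (OBs⁻)

brosylate (OBs⁻) is the better leaving group.
pKₐ(p-BrC₆H₄SO₃H) ≈ -2.8 versus pKₐ(CH₄) ≈ 48: brosylate (OBs⁻) is the much weaker base.
Arenesulfonate with a p-bromo substituent.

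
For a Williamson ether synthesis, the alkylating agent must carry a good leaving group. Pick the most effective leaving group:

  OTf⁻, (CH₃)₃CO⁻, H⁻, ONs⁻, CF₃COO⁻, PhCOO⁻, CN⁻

OTf⁻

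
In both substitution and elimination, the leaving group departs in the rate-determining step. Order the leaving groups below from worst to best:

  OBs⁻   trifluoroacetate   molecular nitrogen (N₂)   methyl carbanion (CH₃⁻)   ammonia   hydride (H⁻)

Leaving-group ability tracks the stability of the departed species; conjugate-acid pKₐ is the usual yardstick (lower pKₐ → better LG).
molecular nitrogen (N₂): no meaningful conjugate acid; N₂ departs as an exceptionally stable neutral molecule
OBs⁻: pKₐ(p-BrC₆H₄SO₃H) ≈ -2.8 — arenesulfonate with a p-bromo substituent
trifluoroacetate: pKₐ(CF₃COOH) ≈ 0.2
ammonia: pKₐ(NH₄⁺) ≈ 9.2
hydride (H⁻): pKₐ(H₂) ≈ 36 — extremely strong base; leaves only in special hydride-transfer contexts
methyl carbanion (CH₃⁻): pKₐ(CH₄) ≈ 48 — unstabilised carbanion; the worst conceivable leaving group
Listed from poorest to best leaving group as asked.

methyl carbanion (CH₃⁻) < hydride (H⁻) < ammonia < trifluoroacetate < OBs⁻ < molecular nitrogen (N₂)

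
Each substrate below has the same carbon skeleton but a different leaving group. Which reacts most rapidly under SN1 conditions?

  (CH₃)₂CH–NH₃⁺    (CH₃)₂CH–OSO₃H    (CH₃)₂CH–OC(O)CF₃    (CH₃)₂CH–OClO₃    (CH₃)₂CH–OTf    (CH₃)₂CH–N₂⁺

The skeletons are identical, so relative rate is governed entirely by leaving-group ability.
Rank by basicity of the departing species: weakest base leaves most easily.
(CH₃)₂CH–N₂⁺ loses N₂: no meaningful conjugate acid; N₂ departs as an exceptionally stable neutral molecule
(CH₃)₂CH–OTf loses OTf⁻: pKₐ(CF₃SO₃H (triflic acid)) ≈ -14
(CH₃)₂CH–OClO₃ loses ClO₄⁻: pKₐ(HClO₄) ≈ -10
(CH₃)₂CH–OSO₃H loses HSO₄⁻: pKₐ(H₂SO₄) ≈ -3
(CH₃)₂CH–OC(O)CF₃ loses CF₃COO⁻: pKₐ(CF₃COOH) ≈ 0.2
(CH₃)₂CH–NH₃⁺ loses NH₃: pKₐ(NH₄⁺) ≈ 9.2

(CH₃)₂CH–N₂⁺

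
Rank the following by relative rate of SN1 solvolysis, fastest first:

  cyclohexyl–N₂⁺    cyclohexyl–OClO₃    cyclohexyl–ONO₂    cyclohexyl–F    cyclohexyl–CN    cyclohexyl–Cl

cyclohexyl–N₂⁺ > cyclohexyl–OClO₃ > cyclohexyl–Cl > cyclohexyl–ONO₂ > cyclohexyl–F > cyclohexyl–CN

The skeletons are identical, so relative rate is governed entirely by leaving-group ability.
The more stable X⁻ (or X) is on its own — i.e. the weaker a base it is — the better a leaving group it makes.
cyclohexyl–N₂⁺ loses N₂: no meaningful conjugate acid; N₂ departs as an exceptionally stable neutral molecule
cyclohexyl–OClO₃ loses ClO₄⁻: pKₐ(HClO₄) ≈ -10
cyclohexyl–Cl loses Cl⁻: pKₐ(HCl) ≈ -7
cyclohexyl–ONO₂ loses NO₃⁻: pKₐ(HNO₃) ≈ -1.3
cyclohexyl–F loses F⁻: pKₐ(HF) ≈ 3.2
cyclohexyl–CN loses CN⁻: pKₐ(HCN) ≈ 9.2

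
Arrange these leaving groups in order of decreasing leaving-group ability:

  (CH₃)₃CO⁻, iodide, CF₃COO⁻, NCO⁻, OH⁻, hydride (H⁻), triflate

triflate > iodide > CF₃COO⁻ > NCO⁻ > OH⁻ > (CH₃)₃CO⁻ > hydride (H⁻)

Rank by basicity of the departing species: weakest base leaves most easily.
triflate: pKₐ(CF₃SO₃H (triflic acid)) ≈ -14
iodide: pKₐ(HI) ≈ -10
CF₃COO⁻: pKₐ(CF₃COOH) ≈ 0.2
NCO⁻: pKₐ(HOCN) ≈ 3.5
OH⁻: pKₐ(H₂O) ≈ 15.7
(CH₃)₃CO⁻: pKₐ(t-BuOH) ≈ 18
hydride (H⁻): pKₐ(H₂) ≈ 36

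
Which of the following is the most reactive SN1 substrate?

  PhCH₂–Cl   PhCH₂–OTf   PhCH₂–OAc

PhCH₂–OTf

Identical carbon frameworks mean the comparison reduces to leaving-group quality.
Leaving-group ability tracks the stability of the departed species; conjugate-acid pKₐ is the usual yardstick (lower pKₐ → better LG).
PhCH₂–OTf loses OTf⁻: pKₐ(CF₃SO₃H (triflic acid)) ≈ -14
PhCH₂–Cl loses Cl⁻: pKₐ(HCl) ≈ -7
PhCH₂–OAc loses AcO⁻: pKₐ(CH₃COOH) ≈ 4.8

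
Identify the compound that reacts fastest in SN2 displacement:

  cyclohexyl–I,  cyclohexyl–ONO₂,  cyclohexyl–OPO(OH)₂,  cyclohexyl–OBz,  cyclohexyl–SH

Identical carbon frameworks mean the comparison reduces to leaving-group quality.
Rank by basicity of the departing species: weakest base leaves most easily.
cyclohexyl–I loses I⁻: pKₐ(HI) ≈ -10
cyclohexyl–ONO₂ loses NO₃⁻: pKₐ(HNO₃) ≈ -1.3
cyclohexyl–OPO(OH)₂ loses H₂PO₄⁻: pKₐ(H₃PO₄) ≈ 2.1
cyclohexyl–OBz loses PhCOO⁻: pKₐ(C₆H₅COOH) ≈ 4.2
cyclohexyl–SH loses HS⁻: pKₐ(H₂S) ≈ 7

cyclohexyl–I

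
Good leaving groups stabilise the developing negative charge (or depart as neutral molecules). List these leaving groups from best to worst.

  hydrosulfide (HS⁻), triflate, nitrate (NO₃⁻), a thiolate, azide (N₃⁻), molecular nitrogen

molecular nitrogen: no meaningful conjugate acid; N₂ departs as an exceptionally stable neutral molecule
triflate: pKₐ(CF₃SO₃H (triflic acid)) ≈ -14
nitrate (NO₃⁻): pKₐ(HNO₃) ≈ -1.3
azide (N₃⁻): pKₐ(HN₃) ≈ 4.7
hydrosulfide (HS⁻): pKₐ(H₂S) ≈ 7 — larger and more polarisable than the oxygen analogue
a thiolate: pKₐ(RSH (a thiol)) ≈ 10.5

molecular nitrogen > triflate > nitrate (NO₃⁻) > azide (N₃⁻) > hydrosulfide (HS⁻) > a thiolate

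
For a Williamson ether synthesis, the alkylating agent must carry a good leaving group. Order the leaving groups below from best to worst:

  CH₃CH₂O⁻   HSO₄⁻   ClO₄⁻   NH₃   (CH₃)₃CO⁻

ClO₄⁻ > HSO₄⁻ > NH₃ > CH₃CH₂O⁻ > (CH₃)₃CO⁻

Leaving-group ability tracks the stability of the departed species; conjugate-acid pKₐ is the usual yardstick (lower pKₐ → better LG).
ClO₄⁻: pKₐ(HClO₄) ≈ -10
HSO₄⁻: pKₐ(H₂SO₄) ≈ -3
NH₃: pKₐ(NH₄⁺) ≈ 9.2
CH₃CH₂O⁻: pKₐ(CH₃CH₂OH) ≈ 16
(CH₃)₃CO⁻: pKₐ(t-BuOH) ≈ 18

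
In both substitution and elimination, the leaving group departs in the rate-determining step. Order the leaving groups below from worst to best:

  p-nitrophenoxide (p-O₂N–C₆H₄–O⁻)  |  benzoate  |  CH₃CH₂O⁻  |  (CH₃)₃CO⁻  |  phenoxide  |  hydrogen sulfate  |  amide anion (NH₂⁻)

A good leaving group is a weak base: the lower the pKₐ of its conjugate acid, the more readily it departs.
hydrogen sulfate: pKₐ(H₂SO₄) ≈ -3
benzoate: pKₐ(C₆H₅COOH) ≈ 4.2
p-nitrophenoxide (p-O₂N–C₆H₄–O⁻): pKₐ(p-nitrophenol) ≈ 7.2
phenoxide: pKₐ(C₆H₅OH (phenol)) ≈ 10
CH₃CH₂O⁻: pKₐ(CH₃CH₂OH) ≈ 16
(CH₃)₃CO⁻: pKₐ(t-BuOH) ≈ 18
amide anion (NH₂⁻): pKₐ(NH₃) ≈ 38
Reversing gives the worst-to-best order requested.

amide anion (NH₂⁻) < (CH₃)₃CO⁻ < CH₃CH₂O⁻ < phenoxide < p-nitrophenoxide (p-O₂N–C₆H₄–O⁻) < benzoate < hydrogen sulfate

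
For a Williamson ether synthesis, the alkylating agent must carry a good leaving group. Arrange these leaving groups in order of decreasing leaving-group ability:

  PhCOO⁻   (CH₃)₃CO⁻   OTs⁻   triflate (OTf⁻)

triflate (OTf⁻) > OTs⁻ > PhCOO⁻ > (CH₃)₃CO⁻

The more stable X⁻ (or X) is on its own — i.e. the weaker a base it is — the better a leaving group it makes.
triflate (OTf⁻): pKₐ(CF₃SO₃H (triflic acid)) ≈ -14 — charge spread over three oxygens and a CF₃ group; the premier leaving group in synthesis
OTs⁻: pKₐ(p-CH₃C₆H₄SO₃H (TsOH)) ≈ -2.8
PhCOO⁻: pKₐ(C₆H₅COOH) ≈ 4.2 — aryl carboxylate
(CH₃)₃CO⁻: pKₐ(t-BuOH) ≈ 18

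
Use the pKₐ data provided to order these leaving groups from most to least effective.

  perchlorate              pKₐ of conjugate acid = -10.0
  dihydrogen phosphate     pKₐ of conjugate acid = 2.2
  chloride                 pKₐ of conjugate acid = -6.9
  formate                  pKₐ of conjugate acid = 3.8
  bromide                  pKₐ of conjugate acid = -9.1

Lower conjugate-acid pKₐ ⇒ weaker base ⇒ better leaving group.
Sorting by the given values: perchlorate (-10.0), bromide (-9.1), chloride (-6.9), dihydrogen phosphate (2.2), formate (3.8).

perchlorate > bromide > chloride > dihydrogen phosphate > formate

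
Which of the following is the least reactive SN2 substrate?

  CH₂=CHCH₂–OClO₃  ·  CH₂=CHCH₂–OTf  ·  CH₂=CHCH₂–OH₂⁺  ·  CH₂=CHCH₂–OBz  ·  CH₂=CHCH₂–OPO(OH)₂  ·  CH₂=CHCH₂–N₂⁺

CH₂=CHCH₂–OBz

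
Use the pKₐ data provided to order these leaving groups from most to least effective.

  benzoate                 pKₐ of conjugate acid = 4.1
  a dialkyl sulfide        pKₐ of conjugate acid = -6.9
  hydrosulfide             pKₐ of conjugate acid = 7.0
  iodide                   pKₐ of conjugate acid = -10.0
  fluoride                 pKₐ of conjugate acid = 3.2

Lower conjugate-acid pKₐ ⇒ weaker base ⇒ better leaving group.
Sorting by the given values: iodide (-10.0), a dialkyl sulfide (-6.9), fluoride (3.2), benzoate (4.1), hydrosulfide (7.0).

iodide > a dialkyl sulfide > fluoride > benzoate > hydrosulfide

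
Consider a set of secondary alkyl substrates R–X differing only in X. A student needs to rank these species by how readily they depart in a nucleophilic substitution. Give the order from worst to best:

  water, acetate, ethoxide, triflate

ethoxide < acetate < water < triflate

triflate: pKₐ(CF₃SO₃H (triflic acid)) ≈ -14 — charge spread over three oxygens and a CF₃ group; the premier leaving group in synthesis
water: pKₐ(H₃O⁺) ≈ -1.7
acetate: pKₐ(CH₃COOH) ≈ 4.8
ethoxide: pKₐ(CH₃CH₂OH) ≈ 16
The question asks for worst first, so the sequence is read in increasing leaving-group ability.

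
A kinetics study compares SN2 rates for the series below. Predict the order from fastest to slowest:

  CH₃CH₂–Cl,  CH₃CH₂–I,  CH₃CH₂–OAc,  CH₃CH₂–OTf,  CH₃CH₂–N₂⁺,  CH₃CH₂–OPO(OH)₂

With the same alkyl group throughout, only the leaving group differentiates the rates.
The more stable X⁻ (or X) is on its own — i.e. the weaker a base it is — the better a leaving group it makes.
CH₃CH₂–N₂⁺ loses N₂: no meaningful conjugate acid; N₂ departs as an exceptionally stable neutral molecule
CH₃CH₂–OTf loses OTf⁻: pKₐ(CF₃SO₃H (triflic acid)) ≈ -14
CH₃CH₂–I loses I⁻: pKₐ(HI) ≈ -10
CH₃CH₂–Cl loses Cl⁻: pKₐ(HCl) ≈ -7
CH₃CH₂–OPO(OH)₂ loses H₂PO₄⁻: pKₐ(H₃PO₄) ≈ 2.1
CH₃CH₂–OAc loses AcO⁻: pKₐ(CH₃COOH) ≈ 4.8

CH₃CH₂–N₂⁺ > CH₃CH₂–OTf > CH₃CH₂–I > CH₃CH₂–Cl > CH₃CH₂–OPO(OH)₂ > CH₃CH₂–OAc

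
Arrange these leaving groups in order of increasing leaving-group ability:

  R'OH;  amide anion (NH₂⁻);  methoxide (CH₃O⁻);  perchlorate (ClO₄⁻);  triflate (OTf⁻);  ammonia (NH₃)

amide anion (NH₂⁻) < methoxide (CH₃O⁻) < ammonia (NH₃) < R'OH < perchlorate (ClO₄⁻) < triflate (OTf⁻)

Leaving-group ability tracks the stability of the departed species; conjugate-acid pKₐ is the usual yardstick (lower pKₐ → better LG).
triflate (OTf⁻): pKₐ(CF₃SO₃H (triflic acid)) ≈ -14
perchlorate (ClO₄⁻): pKₐ(HClO₄) ≈ -10 — extremely weak base; rarely used for safety reasons
R'OH: pKₐ(R'OH₂⁺) ≈ -2.4 — neutral; leaves from a protonated ether (an oxonium ion, R–O(H)R'⁺)
ammonia (NH₃): pKₐ(NH₄⁺) ≈ 9.2
methoxide (CH₃O⁻): pKₐ(CH₃OH) ≈ 15.5 — strong base; alkoxides do not leave unassisted
amide anion (NH₂⁻): pKₐ(NH₃) ≈ 38 — extremely strong base; never a leaving group
Listed from poorest to best leaving group as asked.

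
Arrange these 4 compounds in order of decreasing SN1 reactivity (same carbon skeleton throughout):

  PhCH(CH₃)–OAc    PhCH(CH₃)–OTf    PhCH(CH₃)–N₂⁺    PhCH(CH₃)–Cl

Same R in every case — rank the leaving groups.
Leaving-group ability tracks the stability of the departed species; conjugate-acid pKₐ is the usual yardstick (lower pKₐ → better LG).
PhCH(CH₃)–N₂⁺ loses N₂: no meaningful conjugate acid; N₂ departs as an exceptionally stable neutral molecule
PhCH(CH₃)–OTf loses OTf⁻: pKₐ(CF₃SO₃H (triflic acid)) ≈ -14
PhCH(CH₃)–Cl loses Cl⁻: pKₐ(HCl) ≈ -7
PhCH(CH₃)–OAc loses AcO⁻: pKₐ(CH₃COOH) ≈ 4.8

PhCH(CH₃)–N₂⁺ > PhCH(CH₃)–OTf > PhCH(CH₃)–Cl > PhCH(CH₃)–OAc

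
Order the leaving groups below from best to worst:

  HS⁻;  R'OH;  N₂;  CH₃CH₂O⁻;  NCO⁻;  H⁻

N₂: no meaningful conjugate acid; N₂ departs as an exceptionally stable neutral molecule
R'OH: pKₐ(R'OH₂⁺) ≈ -2.4 — neutral; leaves from a protonated ether (an oxonium ion, R–O(H)R'⁺)
NCO⁻: pKₐ(HOCN) ≈ 3.5 — resonance between N and O
HS⁻: pKₐ(H₂S) ≈ 7 — larger and more polarisable than the oxygen analogue
CH₃CH₂O⁻: pKₐ(CH₃CH₂OH) ≈ 16
H⁻: pKₐ(H₂) ≈ 36 — extremely strong base; leaves only in special hydride-transfer contexts

N₂ > R'OH > NCO⁻ > HS⁻ > CH₃CH₂O⁻ > H⁻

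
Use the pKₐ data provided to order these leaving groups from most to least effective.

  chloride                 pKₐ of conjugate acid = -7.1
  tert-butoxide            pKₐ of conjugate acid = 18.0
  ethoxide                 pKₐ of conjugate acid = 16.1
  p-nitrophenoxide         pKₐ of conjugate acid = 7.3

chloride > p-nitrophenoxide > ethoxide > tert-butoxide

Lower conjugate-acid pKₐ ⇒ weaker base ⇒ better leaving group.
Sorting by the given values: chloride (-7.1), p-nitrophenoxide (7.3), ethoxide (16.1), tert-butoxide (18.0).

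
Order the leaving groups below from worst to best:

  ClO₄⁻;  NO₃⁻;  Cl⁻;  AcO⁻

AcO⁻ < NO₃⁻ < Cl⁻ < ClO₄⁻

The more stable X⁻ (or X) is on its own — i.e. the weaker a base it is — the better a leaving group it makes.
ClO₄⁻: pKₐ(HClO₄) ≈ -10
Cl⁻: pKₐ(HCl) ≈ -7
NO₃⁻: pKₐ(HNO₃) ≈ -1.3
AcO⁻: pKₐ(CH₃COOH) ≈ 4.8
Listed from poorest to best leaving group as asked.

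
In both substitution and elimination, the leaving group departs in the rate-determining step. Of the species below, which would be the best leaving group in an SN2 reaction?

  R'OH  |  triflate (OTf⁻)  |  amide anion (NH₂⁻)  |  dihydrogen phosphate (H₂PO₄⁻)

A good leaving group is a weak base: the lower the pKₐ of its conjugate acid, the more readily it departs.
triflate (OTf⁻): pKₐ(CF₃SO₃H (triflic acid)) ≈ -14
R'OH: pKₐ(R'OH₂⁺) ≈ -2.4
dihydrogen phosphate (H₂PO₄⁻): pKₐ(H₃PO₄) ≈ 2.1
amide anion (NH₂⁻): pKₐ(NH₃) ≈ 38

triflate (OTf⁻)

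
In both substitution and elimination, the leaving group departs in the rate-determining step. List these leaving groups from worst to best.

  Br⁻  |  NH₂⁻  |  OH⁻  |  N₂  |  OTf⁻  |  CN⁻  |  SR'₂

NH₂⁻ < OH⁻ < CN⁻ < SR'₂ < Br⁻ < OTf⁻ < N₂

The more stable X⁻ (or X) is on its own — i.e. the weaker a base it is — the better a leaving group it makes.
N₂: no meaningful conjugate acid; N₂ departs as an exceptionally stable neutral molecule
OTf⁻: pKₐ(CF₃SO₃H (triflic acid)) ≈ -14 — charge spread over three oxygens and a CF₃ group; the premier leaving group in synthesis
Br⁻: pKₐ(HBr) ≈ -9 — weak base; good leaving group
SR'₂: pKₐ(R'₂SH⁺) ≈ -7
CN⁻: pKₐ(HCN) ≈ 9.2 — sp carbon stabilises the charge somewhat, but still a poor LG
OH⁻: pKₐ(H₂O) ≈ 15.7
NH₂⁻: pKₐ(NH₃) ≈ 38
The question asks for worst first, so the sequence is read in increasing leaving-group ability.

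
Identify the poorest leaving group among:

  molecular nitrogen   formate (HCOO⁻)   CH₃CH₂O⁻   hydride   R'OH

hydride

A good leaving group is a weak base: the lower the pKₐ of its conjugate acid, the more readily it departs.
molecular nitrogen: no meaningful conjugate acid; N₂ departs as an exceptionally stable neutral molecule
R'OH: pKₐ(R'OH₂⁺) ≈ -2.4
formate (HCOO⁻): pKₐ(HCOOH) ≈ 3.8
CH₃CH₂O⁻: pKₐ(CH₃CH₂OH) ≈ 16
hydride: pKₐ(H₂) ≈ 36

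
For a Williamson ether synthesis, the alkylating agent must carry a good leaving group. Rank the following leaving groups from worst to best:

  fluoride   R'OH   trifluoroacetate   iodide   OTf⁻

fluoride < trifluoroacetate < R'OH < iodide < OTf⁻

OTf⁻: pKₐ(CF₃SO₃H (triflic acid)) ≈ -14
iodide: pKₐ(HI) ≈ -10
R'OH: pKₐ(R'OH₂⁺) ≈ -2.4
trifluoroacetate: pKₐ(CF₃COOH) ≈ 0.2
fluoride: pKₐ(HF) ≈ 3.2
Reversing gives the worst-to-best order requested.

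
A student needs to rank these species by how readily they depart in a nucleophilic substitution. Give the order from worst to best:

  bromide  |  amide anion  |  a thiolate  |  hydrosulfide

amide anion < a thiolate < hydrosulfide < bromide

bromide: pKₐ(HBr) ≈ -9
hydrosulfide: pKₐ(H₂S) ≈ 7
a thiolate: pKₐ(RSH (a thiol)) ≈ 10.5
amide anion: pKₐ(NH₃) ≈ 38
Listed from poorest to best leaving group as asked.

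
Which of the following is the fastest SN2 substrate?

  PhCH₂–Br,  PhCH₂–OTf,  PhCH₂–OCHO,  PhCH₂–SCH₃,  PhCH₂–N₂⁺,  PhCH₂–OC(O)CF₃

The skeletons are identical, so relative rate is governed entirely by leaving-group ability.
The more stable X⁻ (or X) is on its own — i.e. the weaker a base it is — the better a leaving group it makes.
PhCH₂–N₂⁺ loses N₂: no meaningful conjugate acid; N₂ departs as an exceptionally stable neutral molecule
PhCH₂–OTf loses OTf⁻: pKₐ(CF₃SO₃H (triflic acid)) ≈ -14
PhCH₂–Br loses Br⁻: pKₐ(HBr) ≈ -9
PhCH₂–OC(O)CF₃ loses CF₃COO⁻: pKₐ(CF₃COOH) ≈ 0.2
PhCH₂–OCHO loses HCOO⁻: pKₐ(HCOOH) ≈ 3.8
PhCH₂–SCH₃ loses RS⁻: pKₐ(RSH (a thiol)) ≈ 10.5

PhCH₂–N₂⁺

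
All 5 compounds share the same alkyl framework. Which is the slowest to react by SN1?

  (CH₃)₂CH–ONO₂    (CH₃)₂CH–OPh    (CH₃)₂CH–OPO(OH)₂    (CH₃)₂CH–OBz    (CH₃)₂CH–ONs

The skeletons are identical, so relative rate is governed entirely by leaving-group ability.
Rank by basicity of the departing species: weakest base leaves most easily.
(CH₃)₂CH–ONs loses ONs⁻: pKₐ(p-O₂NC₆H₄SO₃H) ≈ -3.5
(CH₃)₂CH–ONO₂ loses NO₃⁻: pKₐ(HNO₃) ≈ -1.3
(CH₃)₂CH–OPO(OH)₂ loses H₂PO₄⁻: pKₐ(H₃PO₄) ≈ 2.1
(CH₃)₂CH–OBz loses PhCOO⁻: pKₐ(C₆H₅COOH) ≈ 4.2
(CH₃)₂CH–OPh loses PhO⁻: pKₐ(C₆H₅OH (phenol)) ≈ 10

(CH₃)₂CH–OPh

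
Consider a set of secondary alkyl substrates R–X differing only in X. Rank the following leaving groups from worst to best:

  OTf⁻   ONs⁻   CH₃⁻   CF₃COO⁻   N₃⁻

CH₃⁻ < N₃⁻ < CF₃COO⁻ < ONs⁻ < OTf⁻

A good leaving group is a weak base: the lower the pKₐ of its conjugate acid, the more readily it departs.
OTf⁻: pKₐ(CF₃SO₃H (triflic acid)) ≈ -14
ONs⁻: pKₐ(p-O₂NC₆H₄SO₃H) ≈ -3.5
CF₃COO⁻: pKₐ(CF₃COOH) ≈ 0.2
N₃⁻: pKₐ(HN₃) ≈ 4.7
CH₃⁻: pKₐ(CH₄) ≈ 48
The question asks for worst first, so the sequence is read in increasing leaving-group ability.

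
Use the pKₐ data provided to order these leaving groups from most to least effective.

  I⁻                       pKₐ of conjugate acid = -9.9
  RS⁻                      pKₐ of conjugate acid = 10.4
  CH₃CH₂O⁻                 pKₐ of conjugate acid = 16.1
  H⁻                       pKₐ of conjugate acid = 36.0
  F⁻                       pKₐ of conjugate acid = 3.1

Lower conjugate-acid pKₐ ⇒ weaker base ⇒ better leaving group.
Sorting by the given values: I⁻ (-9.9), F⁻ (3.1), RS⁻ (10.4), CH₃CH₂O⁻ (16.1), H⁻ (36.0).

I⁻ > F⁻ > RS⁻ > CH₃CH₂O⁻ > H⁻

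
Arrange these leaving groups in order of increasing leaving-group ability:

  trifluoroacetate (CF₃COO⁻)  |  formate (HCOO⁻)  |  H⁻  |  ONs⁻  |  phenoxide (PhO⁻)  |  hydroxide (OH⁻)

H⁻ < hydroxide (OH⁻) < phenoxide (PhO⁻) < formate (HCOO⁻) < trifluoroacetate (CF₃COO⁻) < ONs⁻

A good leaving group is a weak base: the lower the pKₐ of its conjugate acid, the more readily it departs.
ONs⁻: pKₐ(p-O₂NC₆H₄SO₃H) ≈ -3.5 — p-nitro group further stabilises the sulfonate
trifluoroacetate (CF₃COO⁻): pKₐ(CF₃COOH) ≈ 0.2 — strongly electron-withdrawing CF₃ stabilises the carboxylate
formate (HCOO⁻): pKₐ(HCOOH) ≈ 3.8 — resonance-stabilised carboxylate
phenoxide (PhO⁻): pKₐ(C₆H₅OH (phenol)) ≈ 10 — resonance into the ring helps, but still a poor LG
hydroxide (OH⁻): pKₐ(H₂O) ≈ 15.7 — strong base; essentially never leaves without prior activation
H⁻: pKₐ(H₂) ≈ 36 — extremely strong base; leaves only in special hydride-transfer contexts
Listed from poorest to best leaving group as asked.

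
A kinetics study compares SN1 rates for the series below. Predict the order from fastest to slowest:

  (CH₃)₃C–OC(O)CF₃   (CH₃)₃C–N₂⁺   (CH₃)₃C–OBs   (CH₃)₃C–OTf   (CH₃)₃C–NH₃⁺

(CH₃)₃C–N₂⁺ > (CH₃)₃C–OTf > (CH₃)₃C–OBs > (CH₃)₃C–OC(O)CF₃ > (CH₃)₃C–NH₃⁺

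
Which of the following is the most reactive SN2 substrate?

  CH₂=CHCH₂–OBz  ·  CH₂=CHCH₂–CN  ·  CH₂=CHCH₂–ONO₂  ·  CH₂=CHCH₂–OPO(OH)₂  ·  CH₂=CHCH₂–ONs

With the same alkyl group throughout, only the leaving group differentiates the rates.
The more stable X⁻ (or X) is on its own — i.e. the weaker a base it is — the better a leaving group it makes.
CH₂=CHCH₂–ONs loses ONs⁻: pKₐ(p-O₂NC₆H₄SO₃H) ≈ -3.5
CH₂=CHCH₂–ONO₂ loses NO₃⁻: pKₐ(HNO₃) ≈ -1.3
CH₂=CHCH₂–OPO(OH)₂ loses H₂PO₄⁻: pKₐ(H₃PO₄) ≈ 2.1
CH₂=CHCH₂–OBz loses PhCOO⁻: pKₐ(C₆H₅COOH) ≈ 4.2
CH₂=CHCH₂–CN loses CN⁻: pKₐ(HCN) ≈ 9.2

CH₂=CHCH₂–ONs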